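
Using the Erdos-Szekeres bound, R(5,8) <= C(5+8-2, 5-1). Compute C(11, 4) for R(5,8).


R(5,8) <= C(5+8-2, 5-1) = C(11, 4)
C(11, 4) = 11! / (4! * 7!)
= 330

330


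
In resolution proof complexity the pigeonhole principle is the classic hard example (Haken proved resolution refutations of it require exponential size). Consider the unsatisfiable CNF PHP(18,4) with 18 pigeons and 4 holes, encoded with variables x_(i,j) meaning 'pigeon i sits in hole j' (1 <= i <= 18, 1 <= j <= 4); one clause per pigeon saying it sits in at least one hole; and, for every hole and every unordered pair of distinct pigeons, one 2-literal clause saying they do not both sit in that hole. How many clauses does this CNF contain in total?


PHP(18,4): 18 pigeons, 4 holes, 18*4 = 72 variables.
- pigeon clauses: one per pigeon -> 18 clauses
- hole clauses: 4 holes * C(18,2) = 4 * 153 -> 612 clauses
Total clauses = 18 + 612 = 630

630


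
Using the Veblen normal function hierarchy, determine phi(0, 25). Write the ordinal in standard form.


phi(0, 25):
phi(0, beta) = omega^beta by definition.
phi(0, 25) = omega^25

omega^25


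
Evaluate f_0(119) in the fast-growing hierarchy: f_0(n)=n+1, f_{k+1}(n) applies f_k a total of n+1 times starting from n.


f_0(119) = 119 + 1 = 120

120


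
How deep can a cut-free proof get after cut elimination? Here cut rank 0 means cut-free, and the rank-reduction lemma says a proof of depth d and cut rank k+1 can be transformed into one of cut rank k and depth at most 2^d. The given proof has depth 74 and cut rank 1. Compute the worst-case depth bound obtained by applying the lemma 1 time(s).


Each rank reduction sends depth d to at most 2^d; cut rank r needs r reductions.
2_0(74) = 74
2_1(74) = 2^74 = 18889465931478580854784
Cut-free depth bound = 18889465931478580854784

18889465931478580854784


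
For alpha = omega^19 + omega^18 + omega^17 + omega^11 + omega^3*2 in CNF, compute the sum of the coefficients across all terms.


CNF: omega^19 + omega^18 + omega^17 + omega^11 + omega^3*2
Coefficients: 1 + 1 + 1 + 1 + 2 = 6

6


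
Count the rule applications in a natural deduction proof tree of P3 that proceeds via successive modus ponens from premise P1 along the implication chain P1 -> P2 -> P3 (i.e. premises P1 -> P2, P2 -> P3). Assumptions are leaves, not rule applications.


We have a chain: P1 -> P2 -> P3.
Each modus ponens application produces the next variable.
The chain has 3 propositions, so 3-1 = 2 modus ponens steps.
Total inference nodes = 2

2


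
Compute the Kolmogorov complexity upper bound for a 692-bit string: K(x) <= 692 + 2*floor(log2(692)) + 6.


floor(log2(692)) = 9
2 * 9 = 18
K(x) <= 692 + 18 + 6 = 716

716


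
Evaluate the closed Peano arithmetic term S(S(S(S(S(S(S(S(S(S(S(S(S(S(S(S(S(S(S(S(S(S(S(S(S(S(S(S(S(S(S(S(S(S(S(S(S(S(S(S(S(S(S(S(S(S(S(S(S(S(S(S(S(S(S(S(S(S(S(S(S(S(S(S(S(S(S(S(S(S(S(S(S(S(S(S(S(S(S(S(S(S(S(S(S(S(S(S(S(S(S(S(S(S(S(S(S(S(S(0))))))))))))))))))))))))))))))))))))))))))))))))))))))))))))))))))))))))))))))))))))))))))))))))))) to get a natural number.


Counting successors applied to 0:
99 applications of S to 0 = 99

99


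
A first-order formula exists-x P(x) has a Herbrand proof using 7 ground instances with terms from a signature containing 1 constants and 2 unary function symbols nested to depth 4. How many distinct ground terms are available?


Herbrand terms by depth:
Depth 0: 1 constants
Depth 1: 2 new terms (running total: 3)
Depth 2: 4 new terms (running total: 7)
Depth 3: 8 new terms (running total: 15)
Depth 4: 16 new terms (running total: 31)
Total distinct ground terms = 31

31


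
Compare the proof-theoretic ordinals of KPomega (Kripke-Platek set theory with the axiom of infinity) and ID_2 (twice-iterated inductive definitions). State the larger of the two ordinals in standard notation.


Proof-theoretic ordinal of KPomega (Kripke-Platek set theory with the axiom of infinity): psi_0(epsilon_{Omega+1})
Proof-theoretic ordinal of ID_2 (twice-iterated inductive definitions): psi_0(epsilon_{Omega_2+1})
Comparing: psi_0(epsilon_{Omega+1}) < psi_0(epsilon_{Omega_2+1}).
The larger ordinal is psi_0(epsilon_{Omega_2+1}) (from ID_2 (twice-iterated inductive definitions)).

psi_0(epsilon_{Omega_2+1})


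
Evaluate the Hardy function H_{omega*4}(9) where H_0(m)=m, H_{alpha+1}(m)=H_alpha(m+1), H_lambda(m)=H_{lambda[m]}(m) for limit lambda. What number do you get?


H_{omega*4}(9):
For the Hardy hierarchy, H_{omega*k}(n) = 2^k * n.
2^4 = 16.
16 * 9 = 144

144


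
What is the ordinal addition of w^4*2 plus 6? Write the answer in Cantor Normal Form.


Ordinal addition w^4*2 + 6:
Leading exponent of alpha (4) > leading exponent of beta (0).
Since alpha's term has higher exponent than beta's leading term,
the sum is simply alpha followed by beta.
Result = w^4*2 + 6

w^4*2 + 6


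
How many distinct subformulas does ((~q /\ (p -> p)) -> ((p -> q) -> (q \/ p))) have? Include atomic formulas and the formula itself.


Formula: ((~q /\ (p -> p)) -> ((p -> q) -> (q \/ p)))
Subformulas found:
  1. q
  2. p
  3. ~q
  4. (q \/ p)
  5. (p -> p)
  6. (p -> q)
  7. (~q /\ (p -> p))
  8. ((p -> q) -> (q \/ p))
  9. ((~q /\ (p -> p)) -> ((p -> q) -> (q \/ p)))
Total distinct subformulas = 9

9


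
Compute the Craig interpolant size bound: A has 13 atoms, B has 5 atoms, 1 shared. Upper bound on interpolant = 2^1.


Shared atoms = 1
Craig interpolant size bound = 2^1
= 2

2


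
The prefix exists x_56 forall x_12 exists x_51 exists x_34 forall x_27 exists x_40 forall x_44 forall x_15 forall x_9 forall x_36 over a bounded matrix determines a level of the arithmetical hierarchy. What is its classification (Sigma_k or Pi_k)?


Leading quantifier is exists, so the class is Sigma.
Number of quantifier blocks = alternations + 1 = 5 + 1 = 6.
Classification: Sigma_6

Sigma_6


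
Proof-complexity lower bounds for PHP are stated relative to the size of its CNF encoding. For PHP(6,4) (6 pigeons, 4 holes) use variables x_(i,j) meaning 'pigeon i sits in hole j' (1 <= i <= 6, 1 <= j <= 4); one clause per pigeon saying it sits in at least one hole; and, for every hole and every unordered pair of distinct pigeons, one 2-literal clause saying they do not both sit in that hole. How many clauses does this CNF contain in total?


PHP(6,4): 6 pigeons, 4 holes, 6*4 = 24 variables.
- pigeon clauses: one per pigeon -> 6 clauses
- hole clauses: 4 holes * C(6,2) = 4 * 15 -> 60 clauses
Total clauses = 6 + 60 = 66

66


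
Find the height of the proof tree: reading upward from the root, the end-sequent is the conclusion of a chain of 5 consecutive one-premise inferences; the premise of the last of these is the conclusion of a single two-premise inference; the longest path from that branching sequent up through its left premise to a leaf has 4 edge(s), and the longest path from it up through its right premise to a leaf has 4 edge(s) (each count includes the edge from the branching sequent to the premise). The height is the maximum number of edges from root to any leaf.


Longest path through the left premise: 4 edges (measured from the branching sequent)
Longest path through the right premise: 4 edges
Height of the subtree rooted at the branching sequent: max(4, 4) = 4
The branching sequent sits 5 edges above the root (the chain of one-premise inferences), so height = 4 + 5 = 9

9


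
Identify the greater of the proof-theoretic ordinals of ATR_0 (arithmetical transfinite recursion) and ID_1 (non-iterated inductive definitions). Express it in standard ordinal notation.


Proof-theoretic ordinal of ATR_0 (arithmetical transfinite recursion): Gamma_0
Proof-theoretic ordinal of ID_1 (non-iterated inductive definitions): psi_0(epsilon_{Omega+1})
Comparing: Gamma_0 < psi_0(epsilon_{Omega+1}).
The larger ordinal is psi_0(epsilon_{Omega+1}) (from ID_1 (non-iterated inductive definitions)).

psi_0(epsilon_{Omega+1})


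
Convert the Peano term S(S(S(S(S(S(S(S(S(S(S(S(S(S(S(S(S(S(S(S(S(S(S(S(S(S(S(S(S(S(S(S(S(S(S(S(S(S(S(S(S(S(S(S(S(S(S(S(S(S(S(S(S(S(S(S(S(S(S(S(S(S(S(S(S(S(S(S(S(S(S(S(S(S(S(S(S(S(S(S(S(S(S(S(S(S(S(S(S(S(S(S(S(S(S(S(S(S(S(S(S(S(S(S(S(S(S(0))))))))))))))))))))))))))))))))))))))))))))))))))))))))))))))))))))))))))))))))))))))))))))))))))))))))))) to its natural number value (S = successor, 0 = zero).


Counting successors applied to 0:
107 applications of S to 0 = 107

107


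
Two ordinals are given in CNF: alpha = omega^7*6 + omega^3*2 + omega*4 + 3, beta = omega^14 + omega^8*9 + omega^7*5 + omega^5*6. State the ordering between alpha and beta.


Compare term by term from highest exponent:
alpha = omega^7*6 + omega^3*2 + omega*4 + 3
beta = omega^14 + omega^8*9 + omega^7*5 + omega^5*6
Term 1: alpha has omega^7*6, beta has omega^14*1
Term 2: alpha has omega^3*2, beta has omega^8*9
Term 3: alpha has omega^1*4, beta has omega^7*5
Term 4: alpha has omega^0*3, beta has omega^5*6
Result: alpha < beta

alpha < beta


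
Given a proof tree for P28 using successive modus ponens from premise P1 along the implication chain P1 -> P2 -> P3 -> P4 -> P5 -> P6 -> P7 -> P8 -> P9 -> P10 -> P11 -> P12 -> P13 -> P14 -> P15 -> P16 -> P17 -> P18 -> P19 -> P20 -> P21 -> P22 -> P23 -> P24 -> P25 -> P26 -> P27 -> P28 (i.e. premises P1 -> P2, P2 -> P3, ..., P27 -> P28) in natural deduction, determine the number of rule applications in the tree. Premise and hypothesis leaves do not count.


We have a chain: P1 -> P2 -> P3 -> P4 -> P5 -> P6 -> P7 -> P8 -> P9 -> P10 -> P11 -> P12 -> P13 -> P14 -> P15 -> P16 -> P17 -> P18 -> P19 -> P20 -> P21 -> P22 -> P23 -> P24 -> P25 -> P26 -> P27 -> P28.
Each modus ponens application produces the next variable.
The chain has 28 propositions, so 28-1 = 27 modus ponens steps.
Total inference nodes = 27

27


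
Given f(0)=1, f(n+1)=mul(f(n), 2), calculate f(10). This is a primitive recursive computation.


f(0) = 1
f(1) = mul(f(0), 2) = mul(1, 2) = 2
f(2) = mul(f(1), 2) = mul(2, 2) = 4
f(3) = mul(f(2), 2) = mul(4, 2) = 8
f(4) = mul(f(3), 2) = mul(8, 2) = 16
f(5) = mul(f(4), 2) = mul(16, 2) = 32
f(6) = mul(f(5), 2) = mul(32, 2) = 64
f(7) = mul(f(6), 2) = mul(64, 2) = 128
f(8) = mul(f(7), 2) = mul(128, 2) = 256
f(9) = mul(f(8), 2) = mul(256, 2) = 512
f(10) = mul(f(9), 2) = mul(512, 2) = 1024


1024


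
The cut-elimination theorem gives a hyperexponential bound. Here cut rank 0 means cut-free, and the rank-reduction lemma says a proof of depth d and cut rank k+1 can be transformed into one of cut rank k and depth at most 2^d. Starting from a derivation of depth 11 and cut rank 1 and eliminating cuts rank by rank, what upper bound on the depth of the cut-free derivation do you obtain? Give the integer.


Each rank reduction sends depth d to at most 2^d; cut rank r needs r reductions.
2_0(11) = 11
2_1(11) = 2^11 = 2048
Cut-free depth bound = 2048

2048


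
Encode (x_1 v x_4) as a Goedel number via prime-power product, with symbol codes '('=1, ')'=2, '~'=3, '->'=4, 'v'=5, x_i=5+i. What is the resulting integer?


Formula: (x_1 v x_4)
Symbol codes: [1, 6, 5, 9, 2]
Primes: [2, 3, 5, 7, 11]
p_1^1 = 2^1 = 2
p_2^6 = 3^6 = 729
p_3^5 = 5^5 = 3125
p_4^9 = 7^9 = 40353607
p_5^2 = 11^2 = 121
Product = 22247195749143750

22247195749143750


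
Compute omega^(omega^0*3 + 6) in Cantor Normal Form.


omega^(omega^0*3 + 6):
omega^0 = 1, so the exponent is 3 + 6 = 9 (finite ordinal addition).
Result = omega^9, already a single CNF term.

omega^9


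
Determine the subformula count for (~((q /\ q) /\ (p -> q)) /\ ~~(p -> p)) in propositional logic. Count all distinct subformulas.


Formula: (~((q /\ q) /\ (p -> q)) /\ ~~(p -> p))
Subformulas found:
  1. q
  2. p
  3. (p -> p)
  4. (q /\ q)
  5. (p -> q)
  6. ~(p -> p)
  7. ~~(p -> p)
  8. ((q /\ q) /\ (p -> q))
  9. ~((q /\ q) /\ (p -> q))
  10. (~((q /\ q) /\ (p -> q)) /\ ~~(p -> p))
Total distinct subformulas = 10

10


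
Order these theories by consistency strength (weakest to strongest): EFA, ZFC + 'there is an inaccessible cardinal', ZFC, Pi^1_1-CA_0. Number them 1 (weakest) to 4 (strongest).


Ordering by consistency strength:
1. EFA
2. Pi^1_1-CA_0
3. ZFC
4. ZFC + 'there is an inaccessible cardinal'


EFA=1, ZFC + 'there is an inaccessible cardinal'=4, ZFC=3, Pi^1_1-CA_0=2


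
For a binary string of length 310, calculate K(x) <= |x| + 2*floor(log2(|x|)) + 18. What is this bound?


floor(log2(310)) = 8
2 * 8 = 16
K(x) <= 310 + 16 + 18 = 344

344


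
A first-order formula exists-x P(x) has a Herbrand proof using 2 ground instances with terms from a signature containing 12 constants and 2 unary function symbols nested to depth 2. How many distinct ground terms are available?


Herbrand terms by depth:
Depth 0: 12 constants
Depth 1: 24 new terms (running total: 36)
Depth 2: 48 new terms (running total: 84)
Total distinct ground terms = 84

84


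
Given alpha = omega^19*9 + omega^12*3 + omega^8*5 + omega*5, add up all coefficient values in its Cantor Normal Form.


CNF: omega^19*9 + omega^12*3 + omega^8*5 + omega*5
Coefficients: 9 + 3 + 5 + 5 = 22

22


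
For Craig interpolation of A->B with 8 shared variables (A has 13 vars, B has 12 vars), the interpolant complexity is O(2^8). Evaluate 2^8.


Shared atoms = 8
Craig interpolant size bound = 2^8
= 256

256


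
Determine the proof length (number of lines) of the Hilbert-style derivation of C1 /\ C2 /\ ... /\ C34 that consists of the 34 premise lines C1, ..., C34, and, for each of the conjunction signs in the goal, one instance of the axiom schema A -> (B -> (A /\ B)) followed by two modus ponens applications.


Conjoining 34 premises:
- 34 premise lines
- the goal has 33 conjunction signs; each costs 1 axiom instance + 2 MP = 3 lines: 3 * 33 = 99
Total = 34 + 99 = 133 lines.

133


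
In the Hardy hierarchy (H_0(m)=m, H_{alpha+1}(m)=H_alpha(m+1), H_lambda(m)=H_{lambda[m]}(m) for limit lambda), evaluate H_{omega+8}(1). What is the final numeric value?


H_{omega+8}(1):
Unwind the 8 successor steps: H_{omega+8}(1) = H_omega(1+8) = H_omega(9).
H_omega(m) = H_m(m) = m + m = 2m.
Result = 2 * 9 = 18

18


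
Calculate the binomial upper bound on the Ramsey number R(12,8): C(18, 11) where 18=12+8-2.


R(12,8) <= C(12+8-2, 12-1) = C(18, 11)
C(18, 11) = 18! / (11! * 7!)
= 31824

31824


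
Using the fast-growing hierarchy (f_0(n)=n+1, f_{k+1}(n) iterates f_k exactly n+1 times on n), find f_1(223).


f_1(223) = f_0^224(223)
f_0 adds 1 each time, applied 224 times.
f_1(223) = 223 + 224 = 447

447


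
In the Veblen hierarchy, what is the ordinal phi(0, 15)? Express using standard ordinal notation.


phi(0, 15):
phi(0, beta) = omega^beta by definition.
phi(0, 15) = omega^15

omega^15


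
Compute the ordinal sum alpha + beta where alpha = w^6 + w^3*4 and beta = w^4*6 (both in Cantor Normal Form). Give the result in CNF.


Ordinal addition (w^6 + w^3*4) + w^4*6:
alpha's leading term has exponent 6 > beta's exponent 4, so it survives.
alpha's tail term has exponent 3 < beta's exponent 4, so it is absorbed by beta.
In ordinal addition, any term followed by a strictly larger-exponent term is absorbed.
Result = w^6 + w^4*6

w^6 + w^4*6


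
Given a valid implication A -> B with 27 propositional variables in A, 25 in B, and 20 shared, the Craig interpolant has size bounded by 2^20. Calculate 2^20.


Shared atoms = 20
Craig interpolant size bound = 2^20
= 1048576

1048576


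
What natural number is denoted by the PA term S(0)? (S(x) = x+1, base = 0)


Counting successors applied to 0:
1 applications of S to 0 = 1

1


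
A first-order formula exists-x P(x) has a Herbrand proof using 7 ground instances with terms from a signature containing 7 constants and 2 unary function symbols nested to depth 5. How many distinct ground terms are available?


Herbrand terms by depth:
Depth 0: 7 constants
Depth 1: 14 new terms (running total: 21)
Depth 2: 28 new terms (running total: 49)
Depth 3: 56 new terms (running total: 105)
Depth 4: 112 new terms (running total: 217)
Depth 5: 224 new terms (running total: 441)
Total distinct ground terms = 441

441


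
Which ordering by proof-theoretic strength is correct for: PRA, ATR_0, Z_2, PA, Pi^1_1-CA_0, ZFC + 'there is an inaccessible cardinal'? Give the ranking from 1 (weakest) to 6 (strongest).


Ordering by consistency strength:
1. PRA
2. PA
3. ATR_0
4. Pi^1_1-CA_0
5. Z_2
6. ZFC + 'there is an inaccessible cardinal'


PRA=1, ATR_0=3, Z_2=5, PA=2, Pi^1_1-CA_0=4, ZFC + 'there is an inaccessible cardinal'=6


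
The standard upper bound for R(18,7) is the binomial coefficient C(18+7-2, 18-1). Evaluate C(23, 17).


R(18,7) <= C(18+7-2, 18-1) = C(23, 17)
C(23, 17) = 23! / (17! * 6!)
= 100947

100947


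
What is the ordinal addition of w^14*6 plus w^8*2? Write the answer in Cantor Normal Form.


Ordinal addition w^14*6 + w^8*2:
Leading exponent of alpha (14) > leading exponent of beta (8).
Since alpha's term has higher exponent than beta's leading term,
the sum is simply alpha followed by beta.
Result = w^14*6 + w^8*2

w^14*6 + w^8*2


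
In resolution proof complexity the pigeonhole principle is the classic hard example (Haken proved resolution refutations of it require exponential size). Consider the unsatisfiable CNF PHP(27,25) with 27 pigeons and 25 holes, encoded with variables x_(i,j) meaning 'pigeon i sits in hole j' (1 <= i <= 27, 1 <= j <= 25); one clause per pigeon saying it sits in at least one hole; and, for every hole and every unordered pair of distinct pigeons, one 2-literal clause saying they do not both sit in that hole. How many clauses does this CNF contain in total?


PHP(27,25): 27 pigeons, 25 holes, 27*25 = 675 variables.
- pigeon clauses: one per pigeon -> 27 clauses
- hole clauses: 25 holes * C(27,2) = 25 * 351 -> 8775 clauses
Total clauses = 27 + 8775 = 8802

8802


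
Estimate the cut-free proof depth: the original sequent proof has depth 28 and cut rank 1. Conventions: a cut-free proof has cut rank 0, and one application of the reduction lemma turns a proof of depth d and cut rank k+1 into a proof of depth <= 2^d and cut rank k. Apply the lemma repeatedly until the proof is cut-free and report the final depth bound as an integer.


Each rank reduction sends depth d to at most 2^d; cut rank r needs r reductions.
2_0(28) = 28
2_1(28) = 2^28 = 268435456
Cut-free depth bound = 268435456

268435456


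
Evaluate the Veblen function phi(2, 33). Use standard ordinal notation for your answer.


phi(2, 33):
phi(2, beta) = zeta_beta (the beta-th zeta number, fixed point of epsilon).
phi(2, 33) = zeta_33

zeta_33


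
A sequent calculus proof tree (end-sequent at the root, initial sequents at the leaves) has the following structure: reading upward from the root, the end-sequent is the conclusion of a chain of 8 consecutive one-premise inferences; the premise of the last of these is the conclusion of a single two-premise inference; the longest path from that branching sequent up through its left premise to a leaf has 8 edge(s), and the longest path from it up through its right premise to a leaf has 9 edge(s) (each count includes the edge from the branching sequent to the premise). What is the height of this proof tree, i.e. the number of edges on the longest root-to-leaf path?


Longest path through the left premise: 8 edges (measured from the branching sequent)
Longest path through the right premise: 9 edges
Height of the subtree rooted at the branching sequent: max(8, 9) = 9
The branching sequent sits 8 edges above the root (the chain of one-premise inferences), so height = 9 + 8 = 17

17


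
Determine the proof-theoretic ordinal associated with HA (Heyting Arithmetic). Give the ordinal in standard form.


The proof-theoretic ordinal of HA (Heyting Arithmetic) is a standard result in ordinal analysis.
This ordinal is the supremum of order types of primitive recursive well-orderings
that the theory can prove to be well-ordered.
For HA (Heyting Arithmetic), the proof-theoretic ordinal is epsilon_0.

epsilon_0


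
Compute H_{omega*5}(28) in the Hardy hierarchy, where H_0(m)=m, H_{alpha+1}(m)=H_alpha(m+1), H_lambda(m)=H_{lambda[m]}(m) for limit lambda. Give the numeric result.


H_{omega*5}(28):
For the Hardy hierarchy, H_{omega*k}(n) = 2^k * n.
2^5 = 32.
32 * 28 = 896

896


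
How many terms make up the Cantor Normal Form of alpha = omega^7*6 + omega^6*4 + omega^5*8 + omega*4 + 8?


CNF: omega^7*6 + omega^6*4 + omega^5*8 + omega*4 + 8
Count the summands separated by '+':
  term 1: omega^7*6
  term 2: omega^6*4
  term 3: omega^5*8
  term 4: omega*4
  term 5: 8
Total terms = 5

5


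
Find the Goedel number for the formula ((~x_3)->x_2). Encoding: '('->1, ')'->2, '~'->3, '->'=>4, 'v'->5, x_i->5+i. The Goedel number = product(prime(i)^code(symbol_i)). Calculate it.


Formula: ((~x_3)->x_2)
Symbol codes: [1, 1, 3, 8, 2, 4, 7, 2]
Primes: [2, 3, 5, 7, 11, 13, 17, 19]
p_1^1 = 2^1 = 2
p_2^1 = 3^1 = 3
p_3^3 = 5^3 = 125
p_4^8 = 7^8 = 5764801
p_5^2 = 11^2 = 121
p_6^4 = 13^4 = 28561
p_7^7 = 17^7 = 410338673
p_8^2 = 19^2 = 361
Product = 2213369976438314880180744750

2213369976438314880180744750


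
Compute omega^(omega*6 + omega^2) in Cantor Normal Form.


omega^(omega*6 + omega^2):
In ordinal addition a term is absorbed by a following term of strictly larger exponent: 1 < 2, so omega*6 + omega^2 = omega^2.
omega raised to a CNF ordinal is a single CNF term: Result = omega^(omega^2)

omega^(omega^2)


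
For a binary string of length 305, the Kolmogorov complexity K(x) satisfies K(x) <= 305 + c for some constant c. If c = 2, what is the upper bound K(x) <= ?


K(x) <= |x| + c = 305 + 2 = 307

307


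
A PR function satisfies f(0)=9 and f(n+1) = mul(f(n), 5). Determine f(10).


f(0) = 9
f(1) = mul(f(0), 5) = mul(9, 5) = 45
f(2) = mul(f(1), 5) = mul(45, 5) = 225
f(3) = mul(f(2), 5) = mul(225, 5) = 1125
f(4) = mul(f(3), 5) = mul(1125, 5) = 5625
f(5) = mul(f(4), 5) = mul(5625, 5) = 28125
f(6) = mul(f(5), 5) = mul(28125, 5) = 140625
f(7) = mul(f(6), 5) = mul(140625, 5) = 703125
f(8) = mul(f(7), 5) = mul(703125, 5) = 3515625
f(9) = mul(f(8), 5) = mul(3515625, 5) = 17578125
f(10) = mul(f(9), 5) = mul(17578125, 5) = 87890625


87890625


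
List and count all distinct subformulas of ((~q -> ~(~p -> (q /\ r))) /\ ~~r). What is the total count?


Formula: ((~q -> ~(~p -> (q /\ r))) /\ ~~r)
Subformulas found:
  1. q
  2. r
  3. p
  4. ~p
  5. ~q
  6. ~r
  7. ~~r
  8. (q /\ r)
  9. (~p -> (q /\ r))
  10. ~(~p -> (q /\ r))
  11. (~q -> ~(~p -> (q /\ r)))
  12. ((~q -> ~(~p -> (q /\ r))) /\ ~~r)
Total distinct subformulas = 12

12


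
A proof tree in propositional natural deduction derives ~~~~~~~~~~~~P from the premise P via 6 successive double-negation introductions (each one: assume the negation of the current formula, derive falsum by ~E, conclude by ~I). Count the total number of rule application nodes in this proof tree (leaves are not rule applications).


Each double-negation introduction (from C infer ~~C) uses 2 inference nodes: one ~E (C and ~C give falsum) and one ~I (discharge ~C).
6 double negations = 6 * 2 = 12 inference nodes.

12


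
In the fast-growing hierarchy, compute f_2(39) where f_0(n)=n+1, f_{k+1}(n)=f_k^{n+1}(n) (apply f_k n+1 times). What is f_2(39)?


f_2(39) = f_1^40(39)
f_1(m) = 2m + 1.
Iterating: f_1^k(n) = 2^k*(n+1) - 1.
f_2(39) = 2^40*(39+1) - 1 = 1099511627776*40 - 1 = 43980465111039

43980465111039


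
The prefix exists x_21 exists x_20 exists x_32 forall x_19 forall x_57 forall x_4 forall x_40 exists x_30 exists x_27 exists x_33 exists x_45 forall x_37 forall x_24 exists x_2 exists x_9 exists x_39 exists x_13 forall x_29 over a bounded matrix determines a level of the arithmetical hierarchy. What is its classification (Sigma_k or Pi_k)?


Leading quantifier is exists, so the class is Sigma.
Number of quantifier blocks = alternations + 1 = 5 + 1 = 6.
Classification: Sigma_6

Sigma_6


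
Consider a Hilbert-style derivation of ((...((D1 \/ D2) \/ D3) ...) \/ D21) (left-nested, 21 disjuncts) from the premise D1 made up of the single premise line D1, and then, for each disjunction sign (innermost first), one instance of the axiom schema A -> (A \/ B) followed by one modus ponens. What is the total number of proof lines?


Building the left-nested 21-ary disjunction from D1:
- 1 premise line (D1)
- 21 disjuncts means 20 disjunction signs; each needs 1 axiom instance + 1 MP = 2 lines: 2 * 20 = 40
Total = 1 + 40 = 41 lines.

41


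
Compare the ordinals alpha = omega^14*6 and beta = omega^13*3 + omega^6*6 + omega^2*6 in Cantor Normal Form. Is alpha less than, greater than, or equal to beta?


Compare term by term from highest exponent:
alpha = omega^14*6
beta = omega^13*3 + omega^6*6 + omega^2*6
Term 1: alpha has omega^14*6, beta has omega^13*3
Term 2: alpha has omega^0*0, beta has omega^6*6
Term 3: alpha has omega^0*0, beta has omega^2*6
Result: alpha > beta

alpha > beta


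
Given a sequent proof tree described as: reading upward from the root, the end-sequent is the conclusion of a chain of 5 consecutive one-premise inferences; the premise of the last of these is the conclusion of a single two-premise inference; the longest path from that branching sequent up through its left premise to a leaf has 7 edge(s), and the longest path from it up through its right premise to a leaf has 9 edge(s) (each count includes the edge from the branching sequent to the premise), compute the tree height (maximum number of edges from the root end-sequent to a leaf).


Longest path through the left premise: 7 edges (measured from the branching sequent)
Longest path through the right premise: 9 edges
Height of the subtree rooted at the branching sequent: max(7, 9) = 9
The branching sequent sits 5 edges above the root (the chain of one-premise inferences), so height = 9 + 5 = 14

14


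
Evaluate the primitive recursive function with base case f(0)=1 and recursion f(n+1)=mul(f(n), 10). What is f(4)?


f(0) = 1
f(1) = mul(f(0), 10) = mul(1, 10) = 10
f(2) = mul(f(1), 10) = mul(10, 10) = 100
f(3) = mul(f(2), 10) = mul(100, 10) = 1000
f(4) = mul(f(3), 10) = mul(1000, 10) = 10000


10000


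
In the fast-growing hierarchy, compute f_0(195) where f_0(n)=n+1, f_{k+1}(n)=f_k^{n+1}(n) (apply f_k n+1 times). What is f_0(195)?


f_0(195) = 195 + 1 = 196

196


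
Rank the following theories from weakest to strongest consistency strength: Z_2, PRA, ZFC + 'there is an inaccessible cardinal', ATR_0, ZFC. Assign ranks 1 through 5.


Ordering by consistency strength:
1. PRA
2. ATR_0
3. Z_2
4. ZFC
5. ZFC + 'there is an inaccessible cardinal'


Z_2=3, PRA=1, ZFC + 'there is an inaccessible cardinal'=5, ATR_0=2, ZFC=4


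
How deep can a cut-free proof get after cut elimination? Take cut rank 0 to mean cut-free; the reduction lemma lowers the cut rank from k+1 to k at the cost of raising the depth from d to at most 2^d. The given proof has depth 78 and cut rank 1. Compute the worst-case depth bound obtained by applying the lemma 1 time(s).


Each rank reduction sends depth d to at most 2^d; cut rank r needs r reductions.
2_0(78) = 78
2_1(78) = 2^78 = 302231454903657293676544
Cut-free depth bound = 302231454903657293676544

302231454903657293676544


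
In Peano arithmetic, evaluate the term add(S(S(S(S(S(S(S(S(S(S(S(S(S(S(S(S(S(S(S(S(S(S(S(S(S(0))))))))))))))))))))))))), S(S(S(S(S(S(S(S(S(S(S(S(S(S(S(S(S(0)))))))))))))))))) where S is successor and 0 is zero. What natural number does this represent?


add(S^25(0), S^17(0)):
S^25(0) = 25
S^17(0) = 17
25 + 17 = 42

42


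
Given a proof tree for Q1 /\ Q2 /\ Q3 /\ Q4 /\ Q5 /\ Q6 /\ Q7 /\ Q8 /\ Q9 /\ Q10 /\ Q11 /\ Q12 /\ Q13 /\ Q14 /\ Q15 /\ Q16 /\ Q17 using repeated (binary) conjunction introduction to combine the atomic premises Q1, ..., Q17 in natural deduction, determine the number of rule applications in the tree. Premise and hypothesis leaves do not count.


The target conjunction has 17 conjuncts, i.e. 16 binary /\ connectives.
Each conjunction-intro joins two pieces, so 17 atoms require 17-1 = 16 applications.
Total inference nodes = 16

16


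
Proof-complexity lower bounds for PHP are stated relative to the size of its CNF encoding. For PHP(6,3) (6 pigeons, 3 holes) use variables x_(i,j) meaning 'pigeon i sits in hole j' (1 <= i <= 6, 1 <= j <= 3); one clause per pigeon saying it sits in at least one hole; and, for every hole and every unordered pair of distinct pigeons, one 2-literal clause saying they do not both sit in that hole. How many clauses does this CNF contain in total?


PHP(6,3): 6 pigeons, 3 holes, 6*3 = 18 variables.
- pigeon clauses: one per pigeon -> 6 clauses
- hole clauses: 3 holes * C(6,2) = 3 * 15 -> 45 clauses
Total clauses = 6 + 45 = 51

51


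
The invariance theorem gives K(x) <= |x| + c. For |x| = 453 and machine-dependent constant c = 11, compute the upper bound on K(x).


K(x) <= |x| + c = 453 + 11 = 464

464


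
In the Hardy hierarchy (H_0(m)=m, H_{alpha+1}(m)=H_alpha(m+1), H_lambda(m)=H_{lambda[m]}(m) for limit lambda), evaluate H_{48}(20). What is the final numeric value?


H_48(20):
For finite ordinals k, H_k(n) = n + k (each successor step adds 1).
H_48(20) = 20 + 48 = 68

68


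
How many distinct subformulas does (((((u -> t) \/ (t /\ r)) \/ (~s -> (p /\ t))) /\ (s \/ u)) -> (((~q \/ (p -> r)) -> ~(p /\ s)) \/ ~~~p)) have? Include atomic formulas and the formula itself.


Formula: (((((u -> t) \/ (t /\ r)) \/ (~s -> (p /\ t))) /\ (s \/ u)) -> (((~q \/ (p -> r)) -> ~(p /\ s)) \/ ~~~p))
Subformulas found:
  1. r
  2. u
  3. q
  4. s
  5. t
  6. p
  7. ~p
  8. ~s
  9. ~q
  10. ~~p
  11. ~~~p
  12. (p /\ s)
  13. (t /\ r)
  14. (s \/ u)
  15. (u -> t)
  16. (p /\ t)
  17. (p -> r)
  18. ~(p /\ s)
  19. (~q \/ (p -> r))
  20. (~s -> (p /\ t))
  21. ((u -> t) \/ (t /\ r))
  22. ((~q \/ (p -> r)) -> ~(p /\ s))
  23. (((~q \/ (p -> r)) -> ~(p /\ s)) \/ ~~~p)
  24. (((u -> t) \/ (t /\ r)) \/ (~s -> (p /\ t)))
  25. ((((u -> t) \/ (t /\ r)) \/ (~s -> (p /\ t))) /\ (s \/ u))
  26. (((((u -> t) \/ (t /\ r)) \/ (~s -> (p /\ t))) /\ (s \/ u)) -> (((~q \/ (p -> r)) -> ~(p /\ s)) \/ ~~~p))
Total distinct subformulas = 26

26


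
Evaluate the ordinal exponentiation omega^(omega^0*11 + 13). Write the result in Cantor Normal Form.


omega^(omega^0*11 + 13):
omega^0 = 1, so the exponent is 11 + 13 = 24 (finite ordinal addition).
Result = omega^24, already a single CNF term.

omega^24


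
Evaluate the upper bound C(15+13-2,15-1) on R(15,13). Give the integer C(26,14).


R(15,13) <= C(15+13-2, 15-1) = C(26, 14)
C(26, 14) = 26! / (14! * 12!)
= 9657700

9657700


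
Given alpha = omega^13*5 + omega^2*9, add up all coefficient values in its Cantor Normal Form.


CNF: omega^13*5 + omega^2*9
Coefficients: 5 + 9 = 14

14


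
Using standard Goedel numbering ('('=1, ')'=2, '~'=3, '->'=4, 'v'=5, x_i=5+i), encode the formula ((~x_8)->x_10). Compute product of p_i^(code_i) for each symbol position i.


Formula: ((~x_8)->x_10)
Symbol codes: [1, 1, 3, 13, 2, 4, 15, 2]
Primes: [2, 3, 5, 7, 11, 13, 17, 19]
p_1^1 = 2^1 = 2
p_2^1 = 3^1 = 3
p_3^3 = 5^3 = 125
p_4^13 = 7^13 = 96889010407
p_5^2 = 11^2 = 121
p_6^4 = 13^4 = 28561
p_7^15 = 17^15 = 2862423051509815793
p_8^2 = 19^2 = 361
Product = 259498938516049349997007593702837443093250

259498938516049349997007593702837443093250


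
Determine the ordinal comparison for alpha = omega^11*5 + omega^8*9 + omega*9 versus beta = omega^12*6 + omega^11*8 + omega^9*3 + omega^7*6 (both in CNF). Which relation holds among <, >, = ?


Compare term by term from highest exponent:
alpha = omega^11*5 + omega^8*9 + omega*9
beta = omega^12*6 + omega^11*8 + omega^9*3 + omega^7*6
Term 1: alpha has omega^11*5, beta has omega^12*6
Term 2: alpha has omega^8*9, beta has omega^11*8
Term 3: alpha has omega^1*9, beta has omega^9*3
Term 4: alpha has omega^0*0, beta has omega^7*6
Result: alpha < beta

alpha < beta


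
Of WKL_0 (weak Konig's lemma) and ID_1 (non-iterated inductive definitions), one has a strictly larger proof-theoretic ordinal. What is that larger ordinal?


Proof-theoretic ordinal of WKL_0 (weak Konig's lemma): omega^omega
Proof-theoretic ordinal of ID_1 (non-iterated inductive definitions): psi_0(epsilon_{Omega+1})
Comparing: omega^omega < psi_0(epsilon_{Omega+1}).
The larger ordinal is psi_0(epsilon_{Omega+1}) (from ID_1 (non-iterated inductive definitions)).

psi_0(epsilon_{Omega+1})


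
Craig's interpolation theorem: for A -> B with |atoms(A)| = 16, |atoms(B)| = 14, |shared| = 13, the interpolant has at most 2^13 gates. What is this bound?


Shared atoms = 13
Craig interpolant size bound = 2^13
= 8192

8192


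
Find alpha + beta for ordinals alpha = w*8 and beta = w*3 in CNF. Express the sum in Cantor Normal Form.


Ordinal addition w*8 + w*3:
Both terms have the same exponent 1.
w^e*c + w^e*d = w^e*(c+d).
Result = w^1*(8+3) = w*11

w*11


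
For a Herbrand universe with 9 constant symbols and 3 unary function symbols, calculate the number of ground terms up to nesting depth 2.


Herbrand terms by depth:
Depth 0: 9 constants
Depth 1: 27 new terms (running total: 36)
Depth 2: 81 new terms (running total: 117)
Total distinct ground terms = 117

117


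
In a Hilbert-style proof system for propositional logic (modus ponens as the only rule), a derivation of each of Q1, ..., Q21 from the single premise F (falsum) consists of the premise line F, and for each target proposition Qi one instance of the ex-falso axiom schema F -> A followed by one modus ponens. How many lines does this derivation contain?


Ex falso, line by line:
- 1 premise line (F)
- 21 targets, each needing 1 axiom instance (F -> Qi) + 1 MP = 2 lines: 2 * 21 = 42
Total = 1 + 42 = 43 lines.

43


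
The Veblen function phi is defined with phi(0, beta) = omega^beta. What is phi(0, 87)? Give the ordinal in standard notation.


phi(0, 87):
phi(0, beta) = omega^beta by definition.
phi(0, 87) = omega^87

omega^87


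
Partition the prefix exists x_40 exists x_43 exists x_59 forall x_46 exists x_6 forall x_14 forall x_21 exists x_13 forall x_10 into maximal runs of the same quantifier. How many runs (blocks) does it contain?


Alternations = 5.
Blocks = alternations + 1 = 6

6


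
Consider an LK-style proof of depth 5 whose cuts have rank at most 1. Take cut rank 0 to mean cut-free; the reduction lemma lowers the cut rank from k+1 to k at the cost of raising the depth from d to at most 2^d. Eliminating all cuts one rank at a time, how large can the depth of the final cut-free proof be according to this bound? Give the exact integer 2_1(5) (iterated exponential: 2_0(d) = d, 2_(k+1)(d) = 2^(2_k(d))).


Each rank reduction sends depth d to at most 2^d; cut rank r needs r reductions.
2_0(5) = 5
2_1(5) = 2^5 = 32
Cut-free depth bound = 32

32


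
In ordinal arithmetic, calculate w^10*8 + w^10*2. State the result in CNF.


Ordinal addition w^10*8 + w^10*2:
Both terms have the same exponent 10.
w^e*c + w^e*d = w^e*(c+d).
Result = w^10*(8+2) = w^10*10

w^10*10


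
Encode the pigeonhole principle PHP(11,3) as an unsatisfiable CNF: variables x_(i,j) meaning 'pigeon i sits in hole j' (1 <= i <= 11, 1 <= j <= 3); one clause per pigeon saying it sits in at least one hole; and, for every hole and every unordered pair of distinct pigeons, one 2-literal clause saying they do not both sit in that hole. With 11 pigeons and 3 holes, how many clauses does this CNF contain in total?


PHP(11,3): 11 pigeons, 3 holes, 11*3 = 33 variables.
- pigeon clauses: one per pigeon -> 11 clauses
- hole clauses: 3 holes * C(11,2) = 3 * 55 -> 165 clauses
Total clauses = 11 + 165 = 176

176


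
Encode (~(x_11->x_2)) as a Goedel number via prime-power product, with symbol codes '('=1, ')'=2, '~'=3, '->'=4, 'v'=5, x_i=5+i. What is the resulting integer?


Formula: (~(x_11->x_2))
Symbol codes: [1, 3, 1, 16, 4, 7, 2, 2]
Primes: [2, 3, 5, 7, 11, 13, 17, 19]
p_1^1 = 2^1 = 2
p_2^3 = 3^3 = 27
p_3^1 = 5^1 = 5
p_4^16 = 7^16 = 33232930569601
p_5^4 = 11^4 = 14641
p_6^7 = 13^7 = 62748517
p_7^2 = 17^2 = 289
p_8^2 = 19^2 = 361
Product = 860026148425769153076432906231510

860026148425769153076432906231510


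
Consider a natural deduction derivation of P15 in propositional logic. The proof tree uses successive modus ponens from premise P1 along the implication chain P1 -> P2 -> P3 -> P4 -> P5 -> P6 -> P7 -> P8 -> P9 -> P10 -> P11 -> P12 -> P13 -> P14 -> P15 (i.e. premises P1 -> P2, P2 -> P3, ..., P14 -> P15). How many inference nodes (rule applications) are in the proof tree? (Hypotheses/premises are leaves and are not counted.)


We have a chain: P1 -> P2 -> P3 -> P4 -> P5 -> P6 -> P7 -> P8 -> P9 -> P10 -> P11 -> P12 -> P13 -> P14 -> P15.
Each modus ponens application produces the next variable.
The chain has 15 propositions, so 15-1 = 14 modus ponens steps.
Total inference nodes = 14

14


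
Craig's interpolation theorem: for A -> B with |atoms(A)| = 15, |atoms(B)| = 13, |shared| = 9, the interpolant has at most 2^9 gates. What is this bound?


Shared atoms = 9
Craig interpolant size bound = 2^9
= 512

512


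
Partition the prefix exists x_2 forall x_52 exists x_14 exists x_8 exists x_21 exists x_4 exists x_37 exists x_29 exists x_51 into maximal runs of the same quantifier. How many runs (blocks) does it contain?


Alternations = 2.
Blocks = alternations + 1 = 3

3


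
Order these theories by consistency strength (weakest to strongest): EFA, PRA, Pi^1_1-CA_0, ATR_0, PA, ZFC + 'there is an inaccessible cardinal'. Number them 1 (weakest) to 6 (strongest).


Ordering by consistency strength:
1. EFA
2. PRA
3. PA
4. ATR_0
5. Pi^1_1-CA_0
6. ZFC + 'there is an inaccessible cardinal'


EFA=1, PRA=2, Pi^1_1-CA_0=5, ATR_0=4, PA=3, ZFC + 'there is an inaccessible cardinal'=6


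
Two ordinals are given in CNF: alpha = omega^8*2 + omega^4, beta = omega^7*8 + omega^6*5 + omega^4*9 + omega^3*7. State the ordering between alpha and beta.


Compare term by term from highest exponent:
alpha = omega^8*2 + omega^4
beta = omega^7*8 + omega^6*5 + omega^4*9 + omega^3*7
Term 1: alpha has omega^8*2, beta has omega^7*8
Term 2: alpha has omega^4*1, beta has omega^6*5
Term 3: alpha has omega^0*0, beta has omega^4*9
Term 4: alpha has omega^0*0, beta has omega^3*7
Result: alpha > beta

alpha > beta


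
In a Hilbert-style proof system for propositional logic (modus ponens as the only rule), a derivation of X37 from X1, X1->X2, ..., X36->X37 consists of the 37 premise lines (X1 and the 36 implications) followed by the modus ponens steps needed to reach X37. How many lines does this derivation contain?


We have 37 premise lines: X1 and 36 implications.
Each implication is detached once by MP, giving 36 MP lines.
37 premise lines + 36 MP lines = 73 total lines.

73


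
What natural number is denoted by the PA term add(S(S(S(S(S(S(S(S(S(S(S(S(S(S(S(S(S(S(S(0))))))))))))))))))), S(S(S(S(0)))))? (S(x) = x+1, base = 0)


add(S^19(0), S^4(0)):
S^19(0) = 19
S^4(0) = 4
19 + 4 = 23

23


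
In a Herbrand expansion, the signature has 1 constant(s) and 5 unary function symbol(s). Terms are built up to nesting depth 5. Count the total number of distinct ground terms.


Herbrand terms by depth:
Depth 0: 1 constants
Depth 1: 5 new terms (running total: 6)
Depth 2: 25 new terms (running total: 31)
Depth 3: 125 new terms (running total: 156)
Depth 4: 625 new terms (running total: 781)
Depth 5: 3125 new terms (running total: 3906)
Total distinct ground terms = 3906

3906


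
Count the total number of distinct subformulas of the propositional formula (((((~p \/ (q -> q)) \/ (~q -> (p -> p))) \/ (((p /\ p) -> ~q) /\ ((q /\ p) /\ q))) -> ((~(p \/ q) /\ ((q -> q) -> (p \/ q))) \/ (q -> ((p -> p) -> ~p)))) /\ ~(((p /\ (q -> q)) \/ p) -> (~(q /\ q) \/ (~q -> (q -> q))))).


Formula: (((((~p \/ (q -> q)) \/ (~q -> (p -> p))) \/ (((p /\ p) -> ~q) /\ ((q /\ p) /\ q))) -> ((~(p \/ q) /\ ((q -> q) -> (p \/ q))) \/ (q -> ((p -> p) -> ~p)))) /\ ~(((p /\ (q -> q)) \/ p) -> (~(q /\ q) \/ (~q -> (q -> q)))))
Subformulas found:
  1. p
  2. q
  3. ~p
  4. ~q
  5. (q /\ p)
  6. (q /\ q)
  7. (q -> q)
  8. (p -> p)
  9. (p \/ q)
  10. (p /\ p)
  11. ~(p \/ q)
  12. ~(q /\ q)
  13. ((q /\ p) /\ q)
  14. (p /\ (q -> q))
  15. ((p -> p) -> ~p)
  16. (~p \/ (q -> q))
  17. (~q -> (q -> q))
  18. (~q -> (p -> p))
  19. ((p /\ p) -> ~q)
  20. ((q -> q) -> (p \/ q))
  21. ((p /\ (q -> q)) \/ p)
  22. (q -> ((p -> p) -> ~p))
  23. (~(q /\ q) \/ (~q -> (q -> q)))
  24. (((p /\ p) -> ~q) /\ ((q /\ p) /\ q))
  25. (~(p \/ q) /\ ((q -> q) -> (p \/ q)))
  26. ((~p \/ (q -> q)) \/ (~q -> (p -> p)))
  27. (((p /\ (q -> q)) \/ p) -> (~(q /\ q) \/ (~q -> (q -> q))))
  28. ~(((p /\ (q -> q)) \/ p) -> (~(q /\ q) \/ (~q -> (q -> q))))
  29. ((~(p \/ q) /\ ((q -> q) -> (p \/ q))) \/ (q -> ((p -> p) -> ~p)))
  30. (((~p \/ (q -> q)) \/ (~q -> (p -> p))) \/ (((p /\ p) -> ~q) /\ ((q /\ p) /\ q)))
  31. ((((~p \/ (q -> q)) \/ (~q -> (p -> p))) \/ (((p /\ p) -> ~q) /\ ((q /\ p) /\ q))) -> ((~(p \/ q) /\ ((q -> q) -> (p \/ q))) \/ (q -> ((p -> p) -> ~p))))
  32. (((((~p \/ (q -> q)) \/ (~q -> (p -> p))) \/ (((p /\ p) -> ~q) /\ ((q /\ p) /\ q))) -> ((~(p \/ q) /\ ((q -> q) -> (p \/ q))) \/ (q -> ((p -> p) -> ~p)))) /\ ~(((p /\ (q -> q)) \/ p) -> (~(q /\ q) \/ (~q -> (q -> q)))))
Total distinct subformulas = 32

32
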